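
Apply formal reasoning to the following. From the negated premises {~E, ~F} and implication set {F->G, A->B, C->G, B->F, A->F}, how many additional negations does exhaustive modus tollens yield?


Initial negated facts: {~E, ~F}
Apply modus tollens to closure:
  ~F and B->F  =>  ~B
  ~F and A->F  =>  ~A
Final negated: {~A, ~B, ~E, ~F}
New negations: {~A, ~B}
Count = 2

2


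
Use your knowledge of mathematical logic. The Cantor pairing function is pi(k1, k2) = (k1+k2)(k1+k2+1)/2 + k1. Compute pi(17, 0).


k1 + k2 = 17
(k1+k2)(k1+k2+1)/2 = 17 * 18 / 2 = 153
pi = 153 + 17 = 170

170


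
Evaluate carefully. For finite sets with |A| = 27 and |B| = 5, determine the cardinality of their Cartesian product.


The Cartesian product A x B contains all ordered pairs (a, b).
|A x B| = |A| * |B| = 27 * 5 = 135

135


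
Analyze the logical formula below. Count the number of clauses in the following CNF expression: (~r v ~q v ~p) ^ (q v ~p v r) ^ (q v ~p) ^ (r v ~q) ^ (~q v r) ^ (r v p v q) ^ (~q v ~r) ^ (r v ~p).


A CNF formula is a conjunction of clauses.
Clauses are separated by ^.
Counting the conjuncts: 8 clauses.

8


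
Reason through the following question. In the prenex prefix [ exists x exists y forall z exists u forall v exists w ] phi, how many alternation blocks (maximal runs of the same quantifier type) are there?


Quantifier-type sequence: E E A E A E  (A=forall, E=exists)
Group into maximal same-type runs:
  Ex2 | Ax1 | Ex1 | Ax1 | Ex1
Number of blocks = 5

5


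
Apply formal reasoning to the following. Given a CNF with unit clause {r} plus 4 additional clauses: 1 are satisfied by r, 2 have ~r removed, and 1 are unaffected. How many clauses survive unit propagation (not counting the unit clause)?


Satisfied (removed): 1
Shortened (remain): 2
Unchanged (remain): 1
Remaining = 2 + 1 = 3

3


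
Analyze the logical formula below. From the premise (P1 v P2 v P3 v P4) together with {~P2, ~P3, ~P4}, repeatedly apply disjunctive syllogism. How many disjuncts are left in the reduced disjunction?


Original disjuncts (4): P1, P2, P3, P4
Negated (eliminate): ~P2, ~P3, ~P4
Remaining disjuncts: P1
Count = 4 - 3 = 1

1


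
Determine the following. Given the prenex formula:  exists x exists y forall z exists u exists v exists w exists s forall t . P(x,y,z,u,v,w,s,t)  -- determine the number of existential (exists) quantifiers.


Quantifier prefix: exists x exists y forall z exists u exists v exists w exists s forall t
Mark each quantifier type:
  E E U E E E E U
Universal count = 2, Existential count = 6
Asked for existential (exists) quantifiers: 6

6


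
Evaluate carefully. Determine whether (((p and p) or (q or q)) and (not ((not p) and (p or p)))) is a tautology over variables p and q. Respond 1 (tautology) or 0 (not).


Check all 4 assignments:
p=0, q=0: 0
p=0, q=1: 1
p=1, q=0: 1
p=1, q=1: 1
Satisfying count = 3/4.
Tautology iff count = 4: no.

0


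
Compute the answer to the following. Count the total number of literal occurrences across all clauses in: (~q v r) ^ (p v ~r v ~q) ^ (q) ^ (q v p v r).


Counting literals in each clause:
Clause 1: 2 literal(s)
Clause 2: 3 literal(s)
Clause 3: 1 literal(s)
Clause 4: 3 literal(s)
Total = 9

9


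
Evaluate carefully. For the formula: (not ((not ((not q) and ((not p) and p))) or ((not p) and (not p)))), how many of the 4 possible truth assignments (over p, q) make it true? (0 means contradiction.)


Check all 4 assignments:
p=0, q=0: 0
p=0, q=1: 0
p=1, q=0: 0
p=1, q=1: 0
Count of True = 0

0


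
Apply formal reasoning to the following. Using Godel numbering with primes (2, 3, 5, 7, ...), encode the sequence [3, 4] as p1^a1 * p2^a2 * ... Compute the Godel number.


Encode each element as an exponent of the corresponding prime:
  2^3 = 8
  3^4 = 81
Product = 8 * 81 = 648

648


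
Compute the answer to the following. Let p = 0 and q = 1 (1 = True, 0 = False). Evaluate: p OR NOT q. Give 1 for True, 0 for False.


p = 0, q = 1
Operation: p OR NOT q
Evaluate: 0 OR NOT 1 = 0

0


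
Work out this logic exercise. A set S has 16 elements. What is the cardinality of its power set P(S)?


The power set of a set with n elements has 2^n elements.
|P(S)| = 2^16 = 65536

65536


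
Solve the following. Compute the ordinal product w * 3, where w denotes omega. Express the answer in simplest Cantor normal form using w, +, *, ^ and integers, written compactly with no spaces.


Compute w * 3.
Ordinal * is associative and left-distributive over +, but NOT commutative; for finite n>1, n*w = w but w*n stays w*n.
w * 3 means 3 copies of w concatenated: w*3.
Result = w*3

w*3


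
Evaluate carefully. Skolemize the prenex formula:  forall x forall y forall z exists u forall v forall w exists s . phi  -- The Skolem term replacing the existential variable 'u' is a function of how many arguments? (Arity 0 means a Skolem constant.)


Quantifier prefix: forall x forall y forall z exists u forall v forall w exists s
'u' is existentially quantified at position 4.
Universal variables preceding it: x, y, z
Skolem function arity = 3

3


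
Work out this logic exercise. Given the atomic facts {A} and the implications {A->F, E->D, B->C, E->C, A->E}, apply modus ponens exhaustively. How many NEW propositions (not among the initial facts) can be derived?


Initial facts: {A}
Apply modus ponens to closure:
  A and A->F  =>  F
  A and A->E  =>  E
  E and E->D  =>  D
  E and E->C  =>  C
Final known: {A, C, D, E, F}
New propositions: {C, D, E, F}
Count = 4

4


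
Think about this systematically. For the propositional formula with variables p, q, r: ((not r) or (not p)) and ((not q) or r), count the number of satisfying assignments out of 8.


Evaluate all 8 assignments for p, q, r:
p=0, q=0, r=0: 1
p=0, q=0, r=1: 1
p=0, q=1, r=0: 0
p=0, q=1, r=1: 1
p=1, q=0, r=0: 1
p=1, q=0, r=1: 0
p=1, q=1, r=0: 0
p=1, q=1, r=1: 0
Satisfying count = 4

4


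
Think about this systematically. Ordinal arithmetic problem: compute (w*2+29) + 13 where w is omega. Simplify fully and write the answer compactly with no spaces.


Compute (w*2+29) + 13.
Ordinal + is associative but NOT commutative; for finite n>0, n + w = w but w + n stays w+n.
By associativity: (w*2+29) + 13 = w*2 + (29+13) = w*2+42.
Result = w*2+42

w*2+42


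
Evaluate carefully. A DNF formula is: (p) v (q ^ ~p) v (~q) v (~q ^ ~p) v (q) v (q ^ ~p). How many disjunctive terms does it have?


A DNF formula is a disjunction of terms (conjunctions).
Terms are separated by v.
Counting the disjuncts: 6 terms.

6


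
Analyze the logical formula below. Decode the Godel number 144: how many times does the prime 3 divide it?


Factorize 144 by dividing by 3 repeatedly.
Division steps: 3 divides 144 exactly 2 time(s).
Exponent of 3 = 2

2


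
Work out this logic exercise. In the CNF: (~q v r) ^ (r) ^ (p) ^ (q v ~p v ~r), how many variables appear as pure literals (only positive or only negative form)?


Check each variable for pure literal status:
p: mixed (not pure)
q: mixed (not pure)
r: mixed (not pure)
Pure literal count = 0

0


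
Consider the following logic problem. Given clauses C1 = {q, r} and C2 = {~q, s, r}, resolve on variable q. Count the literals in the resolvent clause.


Remove q from C1 and ~q from C2.
C1 remainder: {r}
C2 remainder: {s, r}
Union (resolvent): {r, s}
Resolvent has 2 literal(s).

2


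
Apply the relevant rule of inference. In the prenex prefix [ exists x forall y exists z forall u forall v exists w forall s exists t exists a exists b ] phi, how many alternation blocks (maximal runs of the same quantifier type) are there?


Quantifier-type sequence: E A E A A E A E E E  (A=forall, E=exists)
Group into maximal same-type runs:
  Ex1 | Ax1 | Ex1 | Ax2 | Ex1 | Ax1 | Ex3
Number of blocks = 7

7


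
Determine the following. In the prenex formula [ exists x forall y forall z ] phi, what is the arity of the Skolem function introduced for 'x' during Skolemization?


Quantifier prefix: exists x forall y forall z
'x' is existentially quantified at position 1.
No universal quantifiers precede it.
Skolem function arity = 0 (a Skolem constant)

0


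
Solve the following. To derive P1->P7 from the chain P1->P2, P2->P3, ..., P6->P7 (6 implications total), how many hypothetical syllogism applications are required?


With 6 implications in a chain connecting 7 propositions:
P1->P2, P2->P3, ..., P6->P7
Steps needed = (number of implications) - 1 = 6 - 1 = 5

5


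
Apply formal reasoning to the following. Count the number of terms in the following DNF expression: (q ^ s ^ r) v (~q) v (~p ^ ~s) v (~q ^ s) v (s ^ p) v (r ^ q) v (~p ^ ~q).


A DNF formula is a disjunction of terms (conjunctions).
Terms are separated by v.
Counting the disjuncts: 7 terms.

7


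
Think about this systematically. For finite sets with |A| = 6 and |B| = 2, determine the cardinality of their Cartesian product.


The Cartesian product A x B contains all ordered pairs (a, b).
|A x B| = |A| * |B| = 6 * 2 = 12

12


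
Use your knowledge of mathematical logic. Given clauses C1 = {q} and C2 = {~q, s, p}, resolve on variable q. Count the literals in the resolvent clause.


Remove q from C1 and ~q from C2.
C1 remainder: {}
C2 remainder: {s, p}
Union (resolvent): {p, s}
Resolvent has 2 literal(s).

2


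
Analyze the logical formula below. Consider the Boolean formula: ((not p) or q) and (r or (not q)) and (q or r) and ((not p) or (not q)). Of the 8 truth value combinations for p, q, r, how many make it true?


Evaluate all 8 assignments for p, q, r:
p=0, q=0, r=0: 0
p=0, q=0, r=1: 1
p=0, q=1, r=0: 0
p=0, q=1, r=1: 1
p=1, q=0, r=0: 0
p=1, q=0, r=1: 0
p=1, q=1, r=0: 0
p=1, q=1, r=1: 0
Satisfying count = 2

2


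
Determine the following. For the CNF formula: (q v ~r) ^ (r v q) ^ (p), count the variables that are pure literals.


Check each variable for pure literal status:
p: pure positive
q: pure positive
r: mixed (not pure)
Pure literal count = 2

2


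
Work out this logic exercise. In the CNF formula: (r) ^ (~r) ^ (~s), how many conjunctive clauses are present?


A CNF formula is a conjunction of clauses.
Clauses are separated by ^.
Counting the conjuncts: 3 clauses.

3


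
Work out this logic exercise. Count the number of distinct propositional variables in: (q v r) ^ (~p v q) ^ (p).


Identify each variable that appears in the formula.
Variables found: p, q, r
Count = 3

3


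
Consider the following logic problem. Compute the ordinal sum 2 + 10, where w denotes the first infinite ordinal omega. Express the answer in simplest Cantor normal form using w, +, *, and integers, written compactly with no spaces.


Compute 2 + 10.
Ordinal + is associative but NOT commutative; for finite n>0, n + w = w but w + n stays w+n.
Both operands finite; ordinal + agrees with natural +: 2 + 10 = 12.
Result = 12

12


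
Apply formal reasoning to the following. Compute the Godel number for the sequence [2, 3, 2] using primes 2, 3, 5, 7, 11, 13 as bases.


Encode each element as an exponent of the corresponding prime:
  2^2 = 4
  3^3 = 27
  5^2 = 25
Product = 4 * 27 * 25 = 2700

2700


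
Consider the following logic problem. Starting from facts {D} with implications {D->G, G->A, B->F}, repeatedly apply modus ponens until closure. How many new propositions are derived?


Initial facts: {D}
Apply modus ponens to closure:
  D and D->G  =>  G
  G and G->A  =>  A
Final known: {A, D, G}
New propositions: {A, G}
Count = 2

2


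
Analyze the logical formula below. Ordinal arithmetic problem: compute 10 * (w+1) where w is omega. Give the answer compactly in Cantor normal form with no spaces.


Compute 10 * (w+1).
Ordinal * is associative and left-distributive over +, but NOT commutative; for finite n>1, n*w = w but w*n stays w*n.
By left-distributivity: 10 * (w+1) = 10*w + 10*1 = w + 10 = w+10.
Result = w+10

w+10


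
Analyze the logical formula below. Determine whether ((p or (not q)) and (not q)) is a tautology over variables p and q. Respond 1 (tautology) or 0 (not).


Check all 4 assignments:
p=0, q=0: 1
p=0, q=1: 0
p=1, q=0: 1
p=1, q=1: 0
Satisfying count = 2/4.
Tautology iff count = 4: no.

0


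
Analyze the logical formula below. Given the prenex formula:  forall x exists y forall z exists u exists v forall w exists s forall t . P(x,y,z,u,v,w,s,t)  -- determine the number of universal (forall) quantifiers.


Quantifier prefix: forall x exists y forall z exists u exists v forall w exists s forall t
Mark each quantifier type:
  U E U E E U E U
Universal count = 4, Existential count = 4
Asked for universal (forall) quantifiers: 4

4


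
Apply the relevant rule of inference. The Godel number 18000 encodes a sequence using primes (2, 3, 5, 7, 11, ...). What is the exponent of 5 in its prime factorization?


Factorize 18000 by dividing by 5 repeatedly.
Division steps: 5 divides 18000 exactly 3 time(s).
Exponent of 5 = 3

3


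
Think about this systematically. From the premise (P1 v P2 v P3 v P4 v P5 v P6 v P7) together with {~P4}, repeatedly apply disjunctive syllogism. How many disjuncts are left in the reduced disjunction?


Original disjuncts (7): P1, P2, P3, P4, P5, P6, P7
Negated (eliminate): ~P4
Remaining disjuncts: P1, P2, P3, P5, P6, P7
Count = 7 - 1 = 6

6


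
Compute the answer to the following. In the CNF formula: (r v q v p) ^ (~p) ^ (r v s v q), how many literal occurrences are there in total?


Counting literals in each clause:
Clause 1: 3 literal(s)
Clause 2: 1 literal(s)
Clause 3: 3 literal(s)
Total = 7

7


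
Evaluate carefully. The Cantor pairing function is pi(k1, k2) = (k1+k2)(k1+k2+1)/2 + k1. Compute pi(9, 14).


k1 + k2 = 23
(k1+k2)(k1+k2+1)/2 = 23 * 24 / 2 = 276
pi = 276 + 9 = 285

285


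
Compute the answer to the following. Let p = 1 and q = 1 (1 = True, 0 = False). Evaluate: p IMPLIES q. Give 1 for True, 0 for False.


p = 1, q = 1
Operation: p IMPLIES q
Evaluate: 1 IMPLIES 1 = 1

1


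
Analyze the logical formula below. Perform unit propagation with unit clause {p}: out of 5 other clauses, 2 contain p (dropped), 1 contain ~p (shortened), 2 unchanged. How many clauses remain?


Satisfied (removed): 2
Shortened (remain): 1
Unchanged (remain): 2
Remaining = 1 + 2 = 3

3


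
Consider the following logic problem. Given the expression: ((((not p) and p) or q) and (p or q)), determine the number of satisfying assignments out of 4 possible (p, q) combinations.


Check all 4 assignments:
p=0, q=0: 0
p=0, q=1: 1
p=1, q=0: 0
p=1, q=1: 1
Count of True = 2

2


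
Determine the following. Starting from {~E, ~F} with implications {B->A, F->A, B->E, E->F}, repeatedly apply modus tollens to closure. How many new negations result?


Initial negated facts: {~E, ~F}
Apply modus tollens to closure:
  ~E and B->E  =>  ~B
Final negated: {~B, ~E, ~F}
New negations: {~B}
Count = 1

1


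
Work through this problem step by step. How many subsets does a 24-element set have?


The power set of a set with n elements has 2^n elements.
|P(S)| = 2^24 = 16777216

16777216


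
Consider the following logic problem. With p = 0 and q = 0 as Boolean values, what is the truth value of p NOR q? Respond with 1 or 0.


p = 0, q = 0
Operation: p NOR q
Evaluate: 0 NOR 0 = 1

1


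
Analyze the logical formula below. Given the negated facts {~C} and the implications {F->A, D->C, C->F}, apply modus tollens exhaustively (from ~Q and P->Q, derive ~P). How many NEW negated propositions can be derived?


Initial negated facts: {~C}
Apply modus tollens to closure:
  ~C and D->C  =>  ~D
Final negated: {~C, ~D}
New negations: {~D}
Count = 1

1


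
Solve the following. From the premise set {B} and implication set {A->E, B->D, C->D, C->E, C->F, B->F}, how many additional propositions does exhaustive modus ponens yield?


Initial facts: {B}
Apply modus ponens to closure:
  B and B->D  =>  D
  B and B->F  =>  F
Final known: {B, D, F}
New propositions: {D, F}
Count = 2

2


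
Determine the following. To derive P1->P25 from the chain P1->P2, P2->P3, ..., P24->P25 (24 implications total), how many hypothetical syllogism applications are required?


With 24 implications in a chain connecting 25 propositions:
P1->P2, P2->P3, ..., P24->P25
Steps needed = (number of implications) - 1 = 24 - 1 = 23

23


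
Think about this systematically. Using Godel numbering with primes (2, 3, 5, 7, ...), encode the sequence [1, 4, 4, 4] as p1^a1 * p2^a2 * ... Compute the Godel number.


Encode each element as an exponent of the corresponding prime:
  2^1 = 2
  3^4 = 81
  5^4 = 625
  7^4 = 2401
Product = 2 * 81 * 625 * 2401 = 243101250

243101250


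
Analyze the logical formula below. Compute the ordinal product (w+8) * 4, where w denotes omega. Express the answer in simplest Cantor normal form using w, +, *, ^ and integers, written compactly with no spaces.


Compute (w+8) * 4.
Ordinal * is associative and left-distributive over +, but NOT commutative; for finite n>1, n*w = w but w*n stays w*n.
(w+8) * 4 = (w+8) repeated 4 times. Each intermediate +8 is absorbed by the following w; only the last survives: w*4+8.
Result = w*4+8

w*4+8


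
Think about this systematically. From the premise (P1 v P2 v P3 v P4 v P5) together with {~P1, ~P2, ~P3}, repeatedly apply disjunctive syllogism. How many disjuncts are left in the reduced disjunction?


Original disjuncts (5): P1, P2, P3, P4, P5
Negated (eliminate): ~P1, ~P2, ~P3
Remaining disjuncts: P4, P5
Count = 5 - 3 = 2

2


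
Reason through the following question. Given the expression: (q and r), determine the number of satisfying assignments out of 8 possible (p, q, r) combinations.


Check all 8 assignments:
p=0, q=0, r=0: 0
p=0, q=0, r=1: 0
p=0, q=1, r=0: 0
p=0, q=1, r=1: 1
p=1, q=0, r=0: 0
p=1, q=0, r=1: 0
p=1, q=1, r=0: 0
p=1, q=1, r=1: 1
Count of True = 2

2


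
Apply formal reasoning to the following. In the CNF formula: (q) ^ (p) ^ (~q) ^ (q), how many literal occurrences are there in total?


Counting literals in each clause:
Clause 1: 1 literal(s)
Clause 2: 1 literal(s)
Clause 3: 1 literal(s)
Clause 4: 1 literal(s)
Total = 4

4


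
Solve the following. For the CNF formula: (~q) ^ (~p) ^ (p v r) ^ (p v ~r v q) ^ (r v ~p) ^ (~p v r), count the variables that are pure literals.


Check each variable for pure literal status:
p: mixed (not pure)
q: mixed (not pure)
r: mixed (not pure)
Pure literal count = 0

0


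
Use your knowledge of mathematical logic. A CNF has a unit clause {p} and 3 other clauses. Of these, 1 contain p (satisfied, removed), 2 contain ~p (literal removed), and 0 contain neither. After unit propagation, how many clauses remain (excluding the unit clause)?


Satisfied (removed): 1
Shortened (remain): 2
Unchanged (remain): 0
Remaining = 2 + 0 = 2

2


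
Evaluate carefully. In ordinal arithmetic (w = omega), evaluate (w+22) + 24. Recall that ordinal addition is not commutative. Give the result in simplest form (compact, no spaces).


Compute (w+22) + 24.
Ordinal + is associative but NOT commutative; for finite n>0, n + w = w but w + n stays w+n.
By associativity: (w+22) + 24 = w + (22+24) = w+46.
Result = w+46

w+46


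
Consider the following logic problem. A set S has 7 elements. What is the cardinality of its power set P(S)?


The power set of a set with n elements has 2^n elements.
|P(S)| = 2^7 = 128

128


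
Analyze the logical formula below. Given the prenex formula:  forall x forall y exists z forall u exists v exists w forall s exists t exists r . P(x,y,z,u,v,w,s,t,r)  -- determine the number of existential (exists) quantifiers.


Quantifier prefix: forall x forall y exists z forall u exists v exists w forall s exists t exists r
Mark each quantifier type:
  U U E U E E U E E
Universal count = 4, Existential count = 5
Asked for existential (exists) quantifiers: 5

5


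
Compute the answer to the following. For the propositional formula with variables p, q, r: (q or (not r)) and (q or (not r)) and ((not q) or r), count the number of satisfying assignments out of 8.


Evaluate all 8 assignments for p, q, r:
p=0, q=0, r=0: 1
p=0, q=0, r=1: 0
p=0, q=1, r=0: 0
p=0, q=1, r=1: 1
p=1, q=0, r=0: 1
p=1, q=0, r=1: 0
p=1, q=1, r=0: 0
p=1, q=1, r=1: 1
Satisfying count = 4

4


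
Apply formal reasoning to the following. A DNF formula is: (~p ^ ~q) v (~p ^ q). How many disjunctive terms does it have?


A DNF formula is a disjunction of terms (conjunctions).
Terms are separated by v.
Counting the disjuncts: 2 terms.

2


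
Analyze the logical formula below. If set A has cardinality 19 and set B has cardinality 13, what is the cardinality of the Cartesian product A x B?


The Cartesian product A x B contains all ordered pairs (a, b).
|A x B| = |A| * |B| = 19 * 13 = 247

247


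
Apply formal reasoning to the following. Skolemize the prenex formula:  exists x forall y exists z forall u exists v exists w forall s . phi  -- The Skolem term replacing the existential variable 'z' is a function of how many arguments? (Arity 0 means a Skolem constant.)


Quantifier prefix: exists x forall y exists z forall u exists v exists w forall s
'z' is existentially quantified at position 3.
Universal variables preceding it: y
Skolem function arity = 1

1


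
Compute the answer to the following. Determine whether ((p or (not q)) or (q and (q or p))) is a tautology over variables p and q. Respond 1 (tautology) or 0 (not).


Check all 4 assignments:
p=0, q=0: 1
p=0, q=1: 1
p=1, q=0: 1
p=1, q=1: 1
Satisfying count = 4/4.
Tautology iff count = 4: yes.

1


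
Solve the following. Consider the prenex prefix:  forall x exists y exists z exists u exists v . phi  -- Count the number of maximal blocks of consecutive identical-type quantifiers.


Quantifier-type sequence: A E E E E  (A=forall, E=exists)
Group into maximal same-type runs:
  Ax1 | Ex4
Number of blocks = 2

2


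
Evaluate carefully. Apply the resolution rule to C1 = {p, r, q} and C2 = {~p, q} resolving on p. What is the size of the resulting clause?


Remove p from C1 and ~p from C2.
C1 remainder: {r, q}
C2 remainder: {q}
Union (resolvent): {q, r}
Resolvent has 2 literal(s).

2


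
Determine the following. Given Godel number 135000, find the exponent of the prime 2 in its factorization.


Factorize 135000 by dividing by 2 repeatedly.
Division steps: 2 divides 135000 exactly 3 time(s).
Exponent of 2 = 3

3


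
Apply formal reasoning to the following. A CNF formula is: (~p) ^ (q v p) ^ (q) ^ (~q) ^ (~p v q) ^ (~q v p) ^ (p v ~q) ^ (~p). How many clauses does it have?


A CNF formula is a conjunction of clauses.
Clauses are separated by ^.
Counting the conjuncts: 8 clauses.

8


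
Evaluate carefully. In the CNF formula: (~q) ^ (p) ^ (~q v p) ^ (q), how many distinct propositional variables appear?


Identify each variable that appears in the formula.
Variables found: p, q
Count = 2

2


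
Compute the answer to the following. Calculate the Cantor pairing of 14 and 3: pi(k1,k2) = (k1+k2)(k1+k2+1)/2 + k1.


k1 + k2 = 17
(k1+k2)(k1+k2+1)/2 = 17 * 18 / 2 = 153
pi = 153 + 14 = 167

167


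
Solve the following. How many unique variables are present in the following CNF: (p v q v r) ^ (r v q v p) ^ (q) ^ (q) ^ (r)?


Identify each variable that appears in the formula.
Variables found: p, q, r
Count = 3

3


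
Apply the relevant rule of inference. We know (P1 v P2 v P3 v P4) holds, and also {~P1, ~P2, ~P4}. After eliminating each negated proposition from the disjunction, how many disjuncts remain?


Original disjuncts (4): P1, P2, P3, P4
Negated (eliminate): ~P1, ~P2, ~P4
Remaining disjuncts: P3
Count = 4 - 3 = 1

1


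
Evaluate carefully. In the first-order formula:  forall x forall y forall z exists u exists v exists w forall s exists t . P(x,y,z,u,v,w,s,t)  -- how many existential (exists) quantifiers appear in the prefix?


Quantifier prefix: forall x forall y forall z exists u exists v exists w forall s exists t
Mark each quantifier type:
  U U U E E E U E
Universal count = 4, Existential count = 4
Asked for existential (exists) quantifiers: 4

4


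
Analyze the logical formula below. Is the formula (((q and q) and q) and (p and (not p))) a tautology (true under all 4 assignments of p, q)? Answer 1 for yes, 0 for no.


Check all 4 assignments:
p=0, q=0: 0
p=0, q=1: 0
p=1, q=0: 0
p=1, q=1: 0
Satisfying count = 0/4.
Tautology iff count = 4: no.

0


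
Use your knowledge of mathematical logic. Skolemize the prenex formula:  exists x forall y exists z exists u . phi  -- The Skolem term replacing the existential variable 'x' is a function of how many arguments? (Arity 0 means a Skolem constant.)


Quantifier prefix: exists x forall y exists z exists u
'x' is existentially quantified at position 1.
No universal quantifiers precede it.
Skolem function arity = 0 (a Skolem constant)

0


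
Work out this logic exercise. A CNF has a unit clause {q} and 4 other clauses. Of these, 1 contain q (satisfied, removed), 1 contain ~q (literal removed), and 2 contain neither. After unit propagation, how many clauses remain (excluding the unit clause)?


Satisfied (removed): 1
Shortened (remain): 1
Unchanged (remain): 2
Remaining = 1 + 2 = 3

3


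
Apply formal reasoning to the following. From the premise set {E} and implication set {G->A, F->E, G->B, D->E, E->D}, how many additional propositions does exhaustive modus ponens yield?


Initial facts: {E}
Apply modus ponens to closure:
  E and E->D  =>  D
Final known: {D, E}
New propositions: {D}
Count = 1

1


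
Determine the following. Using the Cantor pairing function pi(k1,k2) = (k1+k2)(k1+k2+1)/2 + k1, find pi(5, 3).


k1 + k2 = 8
(k1+k2)(k1+k2+1)/2 = 8 * 9 / 2 = 36
pi = 36 + 5 = 41

41


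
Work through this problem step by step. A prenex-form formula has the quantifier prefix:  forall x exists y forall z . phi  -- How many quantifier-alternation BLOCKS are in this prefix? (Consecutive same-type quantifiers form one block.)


Quantifier-type sequence: A E A  (A=forall, E=exists)
Group into maximal same-type runs:
  Ax1 | Ex1 | Ax1
Number of blocks = 3

3


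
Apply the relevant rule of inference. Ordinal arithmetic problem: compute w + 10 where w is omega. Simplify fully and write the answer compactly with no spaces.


Compute w + 10.
Ordinal + is associative but NOT commutative; for finite n>0, n + w = w but w + n stays w+n.
w + 10 is already in normal form (a successor ordinal beyond w).
Result = w+10

w+10


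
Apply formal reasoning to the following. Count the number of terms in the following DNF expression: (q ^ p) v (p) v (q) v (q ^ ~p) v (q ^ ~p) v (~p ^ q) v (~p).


A DNF formula is a disjunction of terms (conjunctions).
Terms are separated by v.
Counting the disjuncts: 7 terms.

7


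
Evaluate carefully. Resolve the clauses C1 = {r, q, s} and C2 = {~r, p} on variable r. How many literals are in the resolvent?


Remove r from C1 and ~r from C2.
C1 remainder: {q, s}
C2 remainder: {p}
Union (resolvent): {p, q, s}
Resolvent has 3 literal(s).

3


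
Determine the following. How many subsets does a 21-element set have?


The power set of a set with n elements has 2^n elements.
|P(S)| = 2^21 = 2097152

2097152


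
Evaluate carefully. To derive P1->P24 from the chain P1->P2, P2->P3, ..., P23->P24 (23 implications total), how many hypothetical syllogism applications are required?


With 23 implications in a chain connecting 24 propositions:
P1->P2, P2->P3, ..., P23->P24
Steps needed = (number of implications) - 1 = 23 - 1 = 22

22


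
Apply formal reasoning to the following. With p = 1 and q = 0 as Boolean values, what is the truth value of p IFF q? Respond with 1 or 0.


p = 1, q = 0
Operation: p IFF q
Evaluate: 1 IFF 0 = 0

0


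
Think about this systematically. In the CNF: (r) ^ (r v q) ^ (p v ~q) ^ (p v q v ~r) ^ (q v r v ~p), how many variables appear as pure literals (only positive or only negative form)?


Check each variable for pure literal status:
p: mixed (not pure)
q: mixed (not pure)
r: mixed (not pure)
Pure literal count = 0

0


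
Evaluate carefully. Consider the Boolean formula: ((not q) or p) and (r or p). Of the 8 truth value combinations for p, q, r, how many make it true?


Evaluate all 8 assignments for p, q, r:
p=0, q=0, r=0: 0
p=0, q=0, r=1: 1
p=0, q=1, r=0: 0
p=0, q=1, r=1: 0
p=1, q=0, r=0: 1
p=1, q=0, r=1: 1
p=1, q=1, r=0: 1
p=1, q=1, r=1: 1
Satisfying count = 5

5


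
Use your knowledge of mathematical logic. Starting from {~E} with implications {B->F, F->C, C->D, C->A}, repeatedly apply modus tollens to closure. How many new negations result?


Initial negated facts: {~E}
Apply modus tollens to closure:
  (no implication fires)
Final negated: {~E}
New negations: {(none)}
Count = 0

0


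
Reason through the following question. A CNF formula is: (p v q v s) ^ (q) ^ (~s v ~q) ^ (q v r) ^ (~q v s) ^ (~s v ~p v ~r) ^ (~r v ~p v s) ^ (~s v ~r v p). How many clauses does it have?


A CNF formula is a conjunction of clauses.
Clauses are separated by ^.
Counting the conjuncts: 8 clauses.

8


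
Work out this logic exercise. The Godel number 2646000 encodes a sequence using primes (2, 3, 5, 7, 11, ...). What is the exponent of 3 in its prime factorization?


Factorize 2646000 by dividing by 3 repeatedly.
Division steps: 3 divides 2646000 exactly 3 time(s).
Exponent of 3 = 3

3


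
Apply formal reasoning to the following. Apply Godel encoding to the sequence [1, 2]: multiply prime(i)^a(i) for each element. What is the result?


Encode each element as an exponent of the corresponding prime:
  2^1 = 2
  3^2 = 9
Product = 2 * 9 = 18

18


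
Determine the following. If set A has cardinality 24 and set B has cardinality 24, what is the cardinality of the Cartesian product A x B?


The Cartesian product A x B contains all ordered pairs (a, b).
|A x B| = |A| * |B| = 24 * 24 = 576

576


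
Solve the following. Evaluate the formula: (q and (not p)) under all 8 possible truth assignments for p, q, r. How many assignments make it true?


Check all 8 assignments:
p=0, q=0, r=0: 0
p=0, q=0, r=1: 0
p=0, q=1, r=0: 1
p=0, q=1, r=1: 1
p=1, q=0, r=0: 0
p=1, q=0, r=1: 0
p=1, q=1, r=0: 0
p=1, q=1, r=1: 0
Count of True = 2

2


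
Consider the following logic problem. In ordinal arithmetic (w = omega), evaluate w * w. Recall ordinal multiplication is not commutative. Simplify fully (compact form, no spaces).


Compute w * w.
Ordinal * is associative and left-distributive over +, but NOT commutative; for finite n>1, n*w = w but w*n stays w*n.
w * w = w^2 by definition.
Result = w^2

w^2


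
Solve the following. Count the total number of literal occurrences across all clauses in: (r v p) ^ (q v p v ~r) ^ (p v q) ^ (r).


Counting literals in each clause:
Clause 1: 2 literal(s)
Clause 2: 3 literal(s)
Clause 3: 2 literal(s)
Clause 4: 1 literal(s)
Total = 8

8


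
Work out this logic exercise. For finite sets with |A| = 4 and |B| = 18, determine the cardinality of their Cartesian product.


The Cartesian product A x B contains all ordered pairs (a, b).
|A x B| = |A| * |B| = 4 * 18 = 72

72


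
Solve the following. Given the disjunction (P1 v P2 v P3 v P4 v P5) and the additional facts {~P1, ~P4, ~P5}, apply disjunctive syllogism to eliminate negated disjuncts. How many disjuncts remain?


Original disjuncts (5): P1, P2, P3, P4, P5
Negated (eliminate): ~P1, ~P4, ~P5
Remaining disjuncts: P2, P3
Count = 5 - 3 = 2

2


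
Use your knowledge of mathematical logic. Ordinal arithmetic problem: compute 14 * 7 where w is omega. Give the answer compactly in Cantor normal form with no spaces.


Compute 14 * 7.
Ordinal * is associative and left-distributive over +, but NOT commutative; for finite n>1, n*w = w but w*n stays w*n.
Both finite; ordinal * agrees with natural *: 14 * 7 = 98.
Result = 98

98


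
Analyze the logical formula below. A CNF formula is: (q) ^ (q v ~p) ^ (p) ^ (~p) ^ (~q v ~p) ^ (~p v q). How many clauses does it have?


A CNF formula is a conjunction of clauses.
Clauses are separated by ^.
Counting the conjuncts: 6 clauses.

6


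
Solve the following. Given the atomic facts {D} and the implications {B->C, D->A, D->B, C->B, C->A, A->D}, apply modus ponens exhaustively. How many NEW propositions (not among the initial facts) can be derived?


Initial facts: {D}
Apply modus ponens to closure:
  D and D->A  =>  A
  D and D->B  =>  B
  B and B->C  =>  C
Final known: {A, B, C, D}
New propositions: {A, B, C}
Count = 3

3


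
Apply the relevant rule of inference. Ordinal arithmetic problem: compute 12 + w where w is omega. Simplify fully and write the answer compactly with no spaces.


Compute 12 + w.
Ordinal + is associative but NOT commutative; for finite n>0, n + w = w but w + n stays w+n.
Any finite left addend is absorbed by w on the right: 12 + w = w.
Result = w

w


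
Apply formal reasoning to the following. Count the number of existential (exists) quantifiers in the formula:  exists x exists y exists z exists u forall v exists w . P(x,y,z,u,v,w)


Quantifier prefix: exists x exists y exists z exists u forall v exists w
Mark each quantifier type:
  E E E E U E
Universal count = 1, Existential count = 5
Asked for existential (exists) quantifiers: 5

5


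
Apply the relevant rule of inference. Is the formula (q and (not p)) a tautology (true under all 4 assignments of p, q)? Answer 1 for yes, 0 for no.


Check all 4 assignments:
p=0, q=0: 0
p=0, q=1: 1
p=1, q=0: 0
p=1, q=1: 0
Satisfying count = 1/4.
Tautology iff count = 4: no.

0


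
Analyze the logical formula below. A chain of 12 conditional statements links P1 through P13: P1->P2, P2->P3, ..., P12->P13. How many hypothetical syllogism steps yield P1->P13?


With 12 implications in a chain connecting 13 propositions:
P1->P2, P2->P3, ..., P12->P13
Steps needed = (number of implications) - 1 = 12 - 1 = 11

11


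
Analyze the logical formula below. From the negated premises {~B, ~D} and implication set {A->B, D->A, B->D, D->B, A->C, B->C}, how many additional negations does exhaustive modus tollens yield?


Initial negated facts: {~B, ~D}
Apply modus tollens to closure:
  ~B and A->B  =>  ~A
Final negated: {~A, ~B, ~D}
New negations: {~A}
Count = 1

1


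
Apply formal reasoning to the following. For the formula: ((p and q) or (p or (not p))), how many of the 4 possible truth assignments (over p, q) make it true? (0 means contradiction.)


Check all 4 assignments:
p=0, q=0: 1
p=0, q=1: 1
p=1, q=0: 1
p=1, q=1: 1
Count of True = 4

4


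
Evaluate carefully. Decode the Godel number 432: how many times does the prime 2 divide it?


Factorize 432 by dividing by 2 repeatedly.
Division steps: 2 divides 432 exactly 4 time(s).
Exponent of 2 = 4

4


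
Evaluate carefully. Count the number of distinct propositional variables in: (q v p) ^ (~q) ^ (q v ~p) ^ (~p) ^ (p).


Identify each variable that appears in the formula.
Variables found: p, q
Count = 2

2


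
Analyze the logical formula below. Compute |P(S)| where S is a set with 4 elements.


The power set of a set with n elements has 2^n elements.
|P(S)| = 2^4 = 16

16


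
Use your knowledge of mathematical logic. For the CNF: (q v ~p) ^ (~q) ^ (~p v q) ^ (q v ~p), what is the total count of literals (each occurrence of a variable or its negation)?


Counting literals in each clause:
Clause 1: 2 literal(s)
Clause 2: 1 literal(s)
Clause 3: 2 literal(s)
Clause 4: 2 literal(s)
Total = 7

7


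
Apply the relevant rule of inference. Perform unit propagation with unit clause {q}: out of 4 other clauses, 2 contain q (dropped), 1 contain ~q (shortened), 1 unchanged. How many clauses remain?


Satisfied (removed): 2
Shortened (remain): 1
Unchanged (remain): 1
Remaining = 1 + 1 = 2

2


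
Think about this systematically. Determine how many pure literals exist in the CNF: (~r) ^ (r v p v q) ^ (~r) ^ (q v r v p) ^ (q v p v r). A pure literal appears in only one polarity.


Check each variable for pure literal status:
p: pure positive
q: pure positive
r: mixed (not pure)
Pure literal count = 2

2


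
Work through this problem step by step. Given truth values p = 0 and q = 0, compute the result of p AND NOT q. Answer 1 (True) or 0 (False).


p = 0, q = 0
Operation: p AND NOT q
Evaluate: 0 AND NOT 0 = 0

0


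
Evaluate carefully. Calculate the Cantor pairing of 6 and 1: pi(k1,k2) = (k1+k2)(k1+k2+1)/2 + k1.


k1 + k2 = 7
(k1+k2)(k1+k2+1)/2 = 7 * 8 / 2 = 28
pi = 28 + 6 = 34

34


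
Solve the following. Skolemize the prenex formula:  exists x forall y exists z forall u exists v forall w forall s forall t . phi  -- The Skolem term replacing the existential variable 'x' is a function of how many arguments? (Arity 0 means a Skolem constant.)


Quantifier prefix: exists x forall y exists z forall u exists v forall w forall s forall t
'x' is existentially quantified at position 1.
No universal quantifiers precede it.
Skolem function arity = 0 (a Skolem constant)

0


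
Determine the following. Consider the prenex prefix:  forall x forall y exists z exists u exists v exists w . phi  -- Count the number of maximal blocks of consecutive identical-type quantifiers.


Quantifier-type sequence: A A E E E E  (A=forall, E=exists)
Group into maximal same-type runs:
  Ax2 | Ex4
Number of blocks = 2

2


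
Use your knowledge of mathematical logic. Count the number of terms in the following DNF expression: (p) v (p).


A DNF formula is a disjunction of terms (conjunctions).
Terms are separated by v.
Counting the disjuncts: 2 terms.

2


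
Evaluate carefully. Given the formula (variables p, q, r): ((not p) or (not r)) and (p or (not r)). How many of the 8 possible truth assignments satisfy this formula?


Evaluate all 8 assignments for p, q, r:
p=0, q=0, r=0: 1
p=0, q=0, r=1: 0
p=0, q=1, r=0: 1
p=0, q=1, r=1: 0
p=1, q=0, r=0: 1
p=1, q=0, r=1: 0
p=1, q=1, r=0: 1
p=1, q=1, r=1: 0
Satisfying count = 4

4


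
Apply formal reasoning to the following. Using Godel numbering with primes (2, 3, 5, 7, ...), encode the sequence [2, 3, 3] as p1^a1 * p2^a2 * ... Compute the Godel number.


Encode each element as an exponent of the corresponding prime:
  2^2 = 4
  3^3 = 27
  5^3 = 125
Product = 4 * 27 * 125 = 13500

13500


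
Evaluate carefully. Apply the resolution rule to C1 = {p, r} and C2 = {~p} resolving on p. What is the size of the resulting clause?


Remove p from C1 and ~p from C2.
C1 remainder: {r}
C2 remainder: {}
Union (resolvent): {r}
Resolvent has 1 literal(s).

1


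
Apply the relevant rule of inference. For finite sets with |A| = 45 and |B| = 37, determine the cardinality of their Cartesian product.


The Cartesian product A x B contains all ordered pairs (a, b).
|A x B| = |A| * |B| = 45 * 37 = 1665

1665


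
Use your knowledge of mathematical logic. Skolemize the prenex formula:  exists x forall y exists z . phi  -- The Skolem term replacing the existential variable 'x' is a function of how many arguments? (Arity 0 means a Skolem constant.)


Quantifier prefix: exists x forall y exists z
'x' is existentially quantified at position 1.
No universal quantifiers precede it.
Skolem function arity = 0 (a Skolem constant)

0


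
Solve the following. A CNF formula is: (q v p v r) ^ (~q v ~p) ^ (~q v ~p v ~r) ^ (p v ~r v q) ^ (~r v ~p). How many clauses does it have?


A CNF formula is a conjunction of clauses.
Clauses are separated by ^.
Counting the conjuncts: 5 clauses.

5


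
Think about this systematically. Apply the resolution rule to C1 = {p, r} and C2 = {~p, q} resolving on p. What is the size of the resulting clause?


Remove p from C1 and ~p from C2.
C1 remainder: {r}
C2 remainder: {q}
Union (resolvent): {q, r}
Resolvent has 2 literal(s).

2


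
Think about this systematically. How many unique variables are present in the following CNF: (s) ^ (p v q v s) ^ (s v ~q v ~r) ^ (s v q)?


Identify each variable that appears in the formula.
Variables found: p, q, r, s
Count = 4

4
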